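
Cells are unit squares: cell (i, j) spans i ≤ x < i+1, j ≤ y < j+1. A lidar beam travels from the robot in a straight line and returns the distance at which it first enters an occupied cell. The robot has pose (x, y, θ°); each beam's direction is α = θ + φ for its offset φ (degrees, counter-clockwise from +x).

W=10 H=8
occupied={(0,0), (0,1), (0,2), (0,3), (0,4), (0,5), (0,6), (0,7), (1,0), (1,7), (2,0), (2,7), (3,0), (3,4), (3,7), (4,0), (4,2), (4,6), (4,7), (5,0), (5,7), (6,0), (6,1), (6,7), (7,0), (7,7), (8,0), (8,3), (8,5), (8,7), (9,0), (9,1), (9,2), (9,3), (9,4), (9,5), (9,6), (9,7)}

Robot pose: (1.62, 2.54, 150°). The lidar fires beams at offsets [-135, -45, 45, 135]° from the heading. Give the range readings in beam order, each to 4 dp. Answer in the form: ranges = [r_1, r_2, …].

ranges = [7.6403, 2.3955, 0.6419, 1.5943]

beam 1: φ=-135°, α=15°
  dir = (cos 15°, sin 15°) = (0.9659, 0.2588); from cell (1,2)
  next x-line at t=0.3934, next y-line at t=1.7773; Δt_x=1.0353, Δt_y=3.8637
    x: enter (2,2) at t=0.3934
    x: enter (3,2) at t=1.4287
    y: enter (3,3) at t=1.7773
    x: enter (4,3) at t=2.4640
    x: enter (5,3) at t=3.4992
    x: enter (6,3) at t=4.5345
    x: enter (7,3) at t=5.5698
    y: enter (7,4) at t=5.6410
    x: enter (8,4) at t=6.6051
    x: enter (9,4) at t=7.6403 ← occupied
  → r_1 = 7.6403
beam 2: φ=-45°, α=105°
  dir = (cos 105°, sin 105°) = (-0.2588, 0.9659); from cell (1,2)
  next x-line at t=2.3955, next y-line at t=0.4762; Δt_x=3.8637, Δt_y=1.0353
    y: enter (1,3) at t=0.4762
    y: enter (1,4) at t=1.5115
    x: enter (0,4) at t=2.3955 ← occupied
  → r_2 = 2.3955
beam 3: φ=45°, α=195°
  dir = (cos 195°, sin 195°) = (-0.9659, -0.2588); from cell (1,2)
  next x-line at t=0.6419, next y-line at t=2.0864; Δt_x=1.0353, Δt_y=3.8637
    x: enter (0,2) at t=0.6419 ← occupied
  → r_3 = 0.6419
beam 4: φ=135°, α=285°
  dir = (cos 285°, sin 285°) = (0.2588, -0.9659); from cell (1,2)
  next x-line at t=1.4682, next y-line at t=0.5590; Δt_x=3.8637, Δt_y=1.0353
    y: enter (1,1) at t=0.5590
    x: enter (2,1) at t=1.4682
    y: enter (2,0) at t=1.5943 ← occupied
  → r_4 = 1.5943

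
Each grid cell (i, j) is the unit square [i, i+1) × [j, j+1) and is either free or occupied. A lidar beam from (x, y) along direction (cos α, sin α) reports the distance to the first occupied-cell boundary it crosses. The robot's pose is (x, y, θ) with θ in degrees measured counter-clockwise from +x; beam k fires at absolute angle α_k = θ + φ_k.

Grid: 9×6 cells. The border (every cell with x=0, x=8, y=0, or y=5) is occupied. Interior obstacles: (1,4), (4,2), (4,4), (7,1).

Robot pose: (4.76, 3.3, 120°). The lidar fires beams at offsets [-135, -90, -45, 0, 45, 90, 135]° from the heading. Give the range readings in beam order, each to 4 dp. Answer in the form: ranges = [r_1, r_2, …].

ranges = [3.3543, 3.4000, 0.7247, 0.8083, 2.8574, 0.6000, 0.3106]

beam 1: φ=-135°, α=345°
  cosα=0.9659 sinα=-0.2588 | (4,3) | tMaxX 0.2485 tMaxY 1.1591 | tΔX 1.0353 tΔY 3.8637
    t=0.2485 [x] (5,3)
    t=1.1591 [y] (5,2)
    t=1.2837 [x] (6,2)
    t=2.3190 [x] (7,2)
    t=3.3543 [x] (8,2) — stop
  → r_1 = 3.3543
beam 2: φ=-90°, α=30°
  cosα=0.8660 sinα=0.5000 | (4,3) | tMaxX 0.2771 tMaxY 1.4000 | tΔX 1.1547 tΔY 2.0000
    t=0.2771 [x] (5,3)
    t=1.4000 [y] (5,4)
    t=1.4318 [x] (6,4)
    t=2.5865 [x] (7,4)
    t=3.4000 [y] (7,5) — stop
  → r_2 = 3.4000
beam 3: φ=-45°, α=75°
  cosα=0.2588 sinα=0.9659 | (4,3) | tMaxX 0.9273 tMaxY 0.7247 | tΔX 3.8637 tΔY 1.0353
    t=0.7247 [y] (4,4) — stop
  → r_3 = 0.7247
beam 4: φ=0°, α=120°
  cosα=-0.5000 sinα=0.8660 | (4,3) | tMaxX 1.5200 tMaxY 0.8083 | tΔX 2.0000 tΔY 1.1547
    t=0.8083 [y] (4,4) — stop
  → r_4 = 0.8083
beam 5: φ=45°, α=165°
  cosα=-0.9659 sinα=0.2588 | (4,3) | tMaxX 0.7868 tMaxY 2.7046 | tΔX 1.0353 tΔY 3.8637
    t=0.7868 [x] (3,3)
    t=1.8221 [x] (2,3)
    t=2.7046 [y] (2,4)
    t=2.8574 [x] (1,4) — stop
  → r_5 = 2.8574
beam 6: φ=90°, α=210°
  cosα=-0.8660 sinα=-0.5000 | (4,3) | tMaxX 0.8776 tMaxY 0.6000 | tΔX 1.1547 tΔY 2.0000
    t=0.6000 [y] (4,2) — stop
  → r_6 = 0.6000
beam 7: φ=135°, α=255°
  cosα=-0.2588 sinα=-0.9659 | (4,3) | tMaxX 2.9364 tMaxY 0.3106 | tΔX 3.8637 tΔY 1.0353
    t=0.3106 [y] (4,2) — stop
  → r_7 = 0.3106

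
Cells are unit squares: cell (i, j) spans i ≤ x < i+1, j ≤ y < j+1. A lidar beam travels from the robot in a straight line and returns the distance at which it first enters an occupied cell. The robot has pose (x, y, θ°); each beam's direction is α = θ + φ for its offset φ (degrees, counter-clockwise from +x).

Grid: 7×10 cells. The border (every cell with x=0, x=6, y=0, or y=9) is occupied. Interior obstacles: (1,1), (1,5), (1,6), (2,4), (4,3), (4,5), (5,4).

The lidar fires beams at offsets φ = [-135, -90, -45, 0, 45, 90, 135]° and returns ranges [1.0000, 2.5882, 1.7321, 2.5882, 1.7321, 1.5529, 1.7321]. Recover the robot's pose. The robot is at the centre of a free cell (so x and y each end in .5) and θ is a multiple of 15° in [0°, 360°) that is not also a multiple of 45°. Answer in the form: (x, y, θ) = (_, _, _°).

(x, y, θ) = (3.5, 2.5, 165°)

The pose lattice has 33·16 = 528 candidates. Test each by forward raycasting.
  (2.5, 3.5, 300°): beam 1 = 1.5529 ≠ 1.0000 ✗
  (4.5, 2.5, 30°): beam 1 = 1.5529 ≠ 1.0000 ✗
  (3.5, 6.5, 165°): beam 1 = 2.8868 ≠ 1.0000 ✗
  (3.5, 5.5, 300°): beam 1 = 1.5529 ≠ 1.0000 ✗
  …
  (3.5, 2.5, 165°): r_1=1.0000, r_2=2.5882, r_3=1.7321, r_4=2.5882, r_5=1.7321, r_6=1.5529, r_7=1.7321 — all match ✓
No second candidate reproduces the full scan.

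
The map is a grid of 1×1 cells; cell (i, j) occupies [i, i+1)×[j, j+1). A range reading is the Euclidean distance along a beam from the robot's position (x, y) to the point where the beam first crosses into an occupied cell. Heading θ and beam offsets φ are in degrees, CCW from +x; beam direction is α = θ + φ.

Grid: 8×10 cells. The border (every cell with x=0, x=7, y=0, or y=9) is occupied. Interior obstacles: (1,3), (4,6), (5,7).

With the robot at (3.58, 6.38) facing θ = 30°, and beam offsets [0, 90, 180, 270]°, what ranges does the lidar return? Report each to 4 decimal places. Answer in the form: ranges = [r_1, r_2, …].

ranges = [0.4850, 3.0253, 2.9791, 6.2123]

beam 1: φ=0°, α=30°
  direction (0.8660, 0.5000); cell (3,6); t to first gridline: x 0.4850, y 1.2400 (then +1.1547 / +2.0000)
    (4,6) via x @ 0.4850  # hit
  → r_1 = 0.4850
beam 2: φ=90°, α=120°
  direction (-0.5000, 0.8660); cell (3,6); t to first gridline: x 1.1600, y 0.7159 (then +2.0000 / +1.1547)
    (3,7) via y @ 0.7159
    (2,7) via x @ 1.1600
    (2,8) via y @ 1.8706
    (2,9) via y @ 3.0253  # hit
  → r_2 = 3.0253
beam 3: φ=180°, α=210°
  direction (-0.8660, -0.5000); cell (3,6); t to first gridline: x 0.6697, y 0.7600 (then +1.1547 / +2.0000)
    (2,6) via x @ 0.6697
    (2,5) via y @ 0.7600
    (1,5) via x @ 1.8244
    (1,4) via y @ 2.7600
    (0,4) via x @ 2.9791  # hit
  → r_3 = 2.9791
beam 4: φ=270°, α=300°
  direction (0.5000, -0.8660); cell (3,6); t to first gridline: x 0.8400, y 0.4388 (then +2.0000 / +1.1547)
    (3,5) via y @ 0.4388
    (4,5) via x @ 0.8400
    (4,4) via y @ 1.5935
    (4,3) via y @ 2.7482
    (5,3) via x @ 2.8400
    (5,2) via y @ 3.9029
    (6,2) via x @ 4.8400
    (6,1) via y @ 5.0576
    (6,0) via y @ 6.2123  # hit
  → r_4 = 6.2123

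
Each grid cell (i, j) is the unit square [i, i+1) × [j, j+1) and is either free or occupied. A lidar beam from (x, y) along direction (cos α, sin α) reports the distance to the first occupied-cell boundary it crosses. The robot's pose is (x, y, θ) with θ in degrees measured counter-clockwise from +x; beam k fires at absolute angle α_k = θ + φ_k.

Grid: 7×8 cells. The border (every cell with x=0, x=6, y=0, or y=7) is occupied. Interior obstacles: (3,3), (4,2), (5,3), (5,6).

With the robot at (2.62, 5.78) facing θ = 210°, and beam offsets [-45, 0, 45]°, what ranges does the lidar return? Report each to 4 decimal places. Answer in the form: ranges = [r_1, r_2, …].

ranges = [1.6771, 1.8706, 4.9486]

beam 1: φ=-45°, α=165°
  cosα=-0.9659 sinα=0.2588 | (2,5) | tMaxX 0.6419 tMaxY 0.8500 | tΔX 1.0353 tΔY 3.8637
    t=0.6419 [x] (1,5)
    t=0.8500 [y] (1,6)
    t=1.6771 [x] (0,6) — stop
  → r_1 = 1.6771
beam 2: φ=0°, α=210°
  cosα=-0.8660 sinα=-0.5000 | (2,5) | tMaxX 0.7159 tMaxY 1.5600 | tΔX 1.1547 tΔY 2.0000
    t=0.7159 [x] (1,5)
    t=1.5600 [y] (1,4)
    t=1.8706 [x] (0,4) — stop
  → r_2 = 1.8706
beam 3: φ=45°, α=255°
  cosα=-0.2588 sinα=-0.9659 | (2,5) | tMaxX 2.3955 tMaxY 0.8075 | tΔX 3.8637 tΔY 1.0353
    t=0.8075 [y] (2,4)
    t=1.8428 [y] (2,3)
    t=2.3955 [x] (1,3)
    t=2.8781 [y] (1,2)
    t=3.9133 [y] (1,1)
    t=4.9486 [y] (1,0) — stop
  → r_3 = 4.9486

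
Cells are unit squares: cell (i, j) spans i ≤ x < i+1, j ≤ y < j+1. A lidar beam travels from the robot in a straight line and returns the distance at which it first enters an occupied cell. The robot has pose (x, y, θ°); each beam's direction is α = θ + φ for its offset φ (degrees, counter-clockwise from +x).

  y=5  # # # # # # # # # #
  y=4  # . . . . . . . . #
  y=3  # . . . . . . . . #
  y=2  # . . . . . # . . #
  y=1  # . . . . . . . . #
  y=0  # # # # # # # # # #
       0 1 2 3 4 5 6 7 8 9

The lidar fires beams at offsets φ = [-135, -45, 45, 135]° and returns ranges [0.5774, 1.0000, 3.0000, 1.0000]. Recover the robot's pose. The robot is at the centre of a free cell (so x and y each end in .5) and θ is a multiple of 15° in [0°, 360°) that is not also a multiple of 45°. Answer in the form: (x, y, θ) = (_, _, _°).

(x, y, θ) = (7.5, 1.5, 15°)

Enumerate (i+0.5, j+0.5, θ) over the 31 free cells and 16 admissible headings. For each, cast all 4 beams and compare to the given ranges.
  (5.5, 3.5, 15°): beam 1 = 2.8868 ≠ 0.5774 ✗
  (6.5, 4.5, 210°): beam 1 = 0.5176 ≠ 0.5774 ✗
  (3.5, 4.5, 345°): beam 1 = 2.8868 ≠ 0.5774 ✗
  (5.5, 3.5, 60°): beam 1 = 2.5882 ≠ 0.5774 ✗
  …
  (7.5, 1.5, 15°): r_1=0.5774, r_2=1.0000, r_3=3.0000, r_4=1.0000 — all match ✓
Unique over the lattice → pose = (7.5, 1.5, 15°).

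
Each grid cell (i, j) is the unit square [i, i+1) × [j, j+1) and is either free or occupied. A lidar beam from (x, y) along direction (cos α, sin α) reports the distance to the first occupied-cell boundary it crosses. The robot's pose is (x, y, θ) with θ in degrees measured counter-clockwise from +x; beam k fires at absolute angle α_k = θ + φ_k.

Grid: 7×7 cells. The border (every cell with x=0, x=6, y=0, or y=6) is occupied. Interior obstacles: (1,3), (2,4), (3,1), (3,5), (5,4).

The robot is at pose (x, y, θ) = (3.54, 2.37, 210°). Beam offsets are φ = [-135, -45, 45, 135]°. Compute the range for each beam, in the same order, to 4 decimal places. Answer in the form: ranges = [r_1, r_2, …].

ranges = [3.7581, 2.4341, 0.3831, 2.5468]

beam 1: φ=-135°, α=75°
  d=(0.2588,0.9659)  start (3,2)  tX=1.7773 tY=0.6522  stride 1/|dx|=3.8637 1/|dy|=1.0353
    cross y-line → (3,3), t=0.6522
    cross y-line → (3,4), t=1.6875
    cross x-line → (4,4), t=1.7773
    cross y-line → (4,5), t=2.7228
    cross y-line → (4,6), t=3.7581 (wall)
  → r_1 = 3.7581
beam 2: φ=-45°, α=165°
  d=(-0.9659,0.2588)  start (3,2)  tX=0.5590 tY=2.4341  stride 1/|dx|=1.0353 1/|dy|=3.8637
    cross x-line → (2,2), t=0.5590
    cross x-line → (1,2), t=1.5943
    cross y-line → (1,3), t=2.4341 (wall)
  → r_2 = 2.4341
beam 3: φ=45°, α=255°
  d=(-0.2588,-0.9659)  start (3,2)  tX=2.0864 tY=0.3831  stride 1/|dx|=3.8637 1/|dy|=1.0353
    cross y-line → (3,1), t=0.3831 (wall)
  → r_3 = 0.3831
beam 4: φ=135°, α=345°
  d=(0.9659,-0.2588)  start (3,2)  tX=0.4762 tY=1.4296  stride 1/|dx|=1.0353 1/|dy|=3.8637
    cross x-line → (4,2), t=0.4762
    cross y-line → (4,1), t=1.4296
    cross x-line → (5,1), t=1.5115
    cross x-line → (6,1), t=2.5468 (wall)
  → r_4 = 2.5468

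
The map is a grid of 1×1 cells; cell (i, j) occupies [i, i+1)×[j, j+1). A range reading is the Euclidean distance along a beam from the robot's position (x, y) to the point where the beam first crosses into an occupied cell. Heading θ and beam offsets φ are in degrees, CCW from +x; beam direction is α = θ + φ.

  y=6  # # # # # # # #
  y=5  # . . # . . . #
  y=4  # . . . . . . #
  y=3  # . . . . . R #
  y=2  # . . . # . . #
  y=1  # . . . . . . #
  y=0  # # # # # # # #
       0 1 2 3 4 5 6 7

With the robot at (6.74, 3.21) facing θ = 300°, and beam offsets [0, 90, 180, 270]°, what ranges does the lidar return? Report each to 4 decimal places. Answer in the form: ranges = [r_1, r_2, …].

ranges = [0.5200, 0.3002, 3.2216, 2.0092]

beam 1: φ=0°, α=300°
  d=(0.5000,-0.8660)  start (6,3)  tX=0.5200 tY=0.2425  stride 1/|dx|=2.0000 1/|dy|=1.1547
    cross y-line → (6,2), t=0.2425
    cross x-line → (7,2), t=0.5200 (wall)
  → r_1 = 0.5200
beam 2: φ=90°, α=30°
  d=(0.8660,0.5000)  start (6,3)  tX=0.3002 tY=1.5800  stride 1/|dx|=1.1547 1/|dy|=2.0000
    cross x-line → (7,3), t=0.3002 (wall)
  → r_2 = 0.3002
beam 3: φ=180°, α=120°
  d=(-0.5000,0.8660)  start (6,3)  tX=1.4800 tY=0.9122  stride 1/|dx|=2.0000 1/|dy|=1.1547
    cross y-line → (6,4), t=0.9122
    cross x-line → (5,4), t=1.4800
    cross y-line → (5,5), t=2.0669
    cross y-line → (5,6), t=3.2216 (wall)
  → r_3 = 3.2216
beam 4: φ=270°, α=210°
  d=(-0.8660,-0.5000)  start (6,3)  tX=0.8545 tY=0.4200  stride 1/|dx|=1.1547 1/|dy|=2.0000
    cross y-line → (6,2), t=0.4200
    cross x-line → (5,2), t=0.8545
    cross x-line → (4,2), t=2.0092 (wall)
  → r_4 = 2.0092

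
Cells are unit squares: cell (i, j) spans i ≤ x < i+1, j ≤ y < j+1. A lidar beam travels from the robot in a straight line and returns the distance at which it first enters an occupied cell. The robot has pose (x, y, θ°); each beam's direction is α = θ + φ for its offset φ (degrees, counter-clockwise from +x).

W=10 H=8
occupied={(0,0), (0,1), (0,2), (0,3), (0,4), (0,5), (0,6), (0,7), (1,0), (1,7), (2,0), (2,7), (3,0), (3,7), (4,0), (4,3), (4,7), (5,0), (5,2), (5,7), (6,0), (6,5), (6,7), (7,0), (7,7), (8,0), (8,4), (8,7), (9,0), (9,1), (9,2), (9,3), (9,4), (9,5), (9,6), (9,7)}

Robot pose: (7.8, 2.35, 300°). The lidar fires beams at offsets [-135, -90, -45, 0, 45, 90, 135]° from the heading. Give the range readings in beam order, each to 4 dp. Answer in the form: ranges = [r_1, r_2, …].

ranges = [1.8635, 2.7000, 1.3976, 1.5588, 1.2423, 1.3856, 1.7082]

beam 1: φ=-135°, α=165°
  d=(-0.9659,0.2588)  start (7,2)  tX=0.8282 tY=2.5114  stride 1/|dx|=1.0353 1/|dy|=3.8637
    cross x-line → (6,2), t=0.8282
    cross x-line → (5,2), t=1.8635 (wall)
  → r_1 = 1.8635
beam 2: φ=-90°, α=210°
  d=(-0.8660,-0.5000)  start (7,2)  tX=0.9238 tY=0.7000  stride 1/|dx|=1.1547 1/|dy|=2.0000
    cross y-line → (7,1), t=0.7000
    cross x-line → (6,1), t=0.9238
    cross x-line → (5,1), t=2.0785
    cross y-line → (5,0), t=2.7000 (wall)
  → r_2 = 2.7000
beam 3: φ=-45°, α=255°
  d=(-0.2588,-0.9659)  start (7,2)  tX=3.0910 tY=0.3623  stride 1/|dx|=3.8637 1/|dy|=1.0353
    cross y-line → (7,1), t=0.3623
    cross y-line → (7,0), t=1.3976 (wall)
  → r_3 = 1.3976
beam 4: φ=0°, α=300°
  d=(0.5000,-0.8660)  start (7,2)  tX=0.4000 tY=0.4041  stride 1/|dx|=2.0000 1/|dy|=1.1547
    cross x-line → (8,2), t=0.4000
    cross y-line → (8,1), t=0.4041
    cross y-line → (8,0), t=1.5588 (wall)
  → r_4 = 1.5588
beam 5: φ=45°, α=345°
  d=(0.9659,-0.2588)  start (7,2)  tX=0.2071 tY=1.3523  stride 1/|dx|=1.0353 1/|dy|=3.8637
    cross x-line → (8,2), t=0.2071
    cross x-line → (9,2), t=1.2423 (wall)
  → r_5 = 1.2423
beam 6: φ=90°, α=30°
  d=(0.8660,0.5000)  start (7,2)  tX=0.2309 tY=1.3000  stride 1/|dx|=1.1547 1/|dy|=2.0000
    cross x-line → (8,2), t=0.2309
    cross y-line → (8,3), t=1.3000
    cross x-line → (9,3), t=1.3856 (wall)
  → r_6 = 1.3856
beam 7: φ=135°, α=75°
  d=(0.2588,0.9659)  start (7,2)  tX=0.7727 tY=0.6729  stride 1/|dx|=3.8637 1/|dy|=1.0353
    cross y-line → (7,3), t=0.6729
    cross x-line → (8,3), t=0.7727
    cross y-line → (8,4), t=1.7082 (wall)
  → r_7 = 1.7082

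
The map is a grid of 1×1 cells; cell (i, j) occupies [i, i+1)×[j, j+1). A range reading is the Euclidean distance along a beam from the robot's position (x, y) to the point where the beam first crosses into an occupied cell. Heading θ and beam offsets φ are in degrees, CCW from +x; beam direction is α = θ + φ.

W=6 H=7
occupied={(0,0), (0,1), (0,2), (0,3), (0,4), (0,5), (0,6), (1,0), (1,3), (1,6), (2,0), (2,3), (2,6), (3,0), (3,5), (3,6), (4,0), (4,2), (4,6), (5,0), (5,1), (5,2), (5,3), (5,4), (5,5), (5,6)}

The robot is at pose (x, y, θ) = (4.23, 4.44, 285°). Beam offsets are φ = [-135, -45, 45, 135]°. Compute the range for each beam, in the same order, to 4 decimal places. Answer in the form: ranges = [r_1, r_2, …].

ranges = [1.1200, 3.9722, 0.8891, 1.5400]

beam 1: φ=-135°, α=150°
  direction (-0.8660, 0.5000); cell (4,4); t to first gridline: x 0.2656, y 1.1200 (then +1.1547 / +2.0000)
    (3,4) via x @ 0.2656
    (3,5) via y @ 1.1200  # hit
  → r_1 = 1.1200
beam 2: φ=-45°, α=240°
  direction (-0.5000, -0.8660); cell (4,4); t to first gridline: x 0.4600, y 0.5081 (then +2.0000 / +1.1547)
    (3,4) via x @ 0.4600
    (3,3) via y @ 0.5081
    (3,2) via y @ 1.6628
    (2,2) via x @ 2.4600
    (2,1) via y @ 2.8175
    (2,0) via y @ 3.9722  # hit
  → r_2 = 3.9722
beam 3: φ=45°, α=330°
  direction (0.8660, -0.5000); cell (4,4); t to first gridline: x 0.8891, y 0.8800 (then +1.1547 / +2.0000)
    (4,3) via y @ 0.8800
    (5,3) via x @ 0.8891  # hit
  → r_3 = 0.8891
beam 4: φ=135°, α=60°
  direction (0.5000, 0.8660); cell (4,4); t to first gridline: x 1.5400, y 0.6466 (then +2.0000 / +1.1547)
    (4,5) via y @ 0.6466
    (5,5) via x @ 1.5400  # hit
  → r_4 = 1.5400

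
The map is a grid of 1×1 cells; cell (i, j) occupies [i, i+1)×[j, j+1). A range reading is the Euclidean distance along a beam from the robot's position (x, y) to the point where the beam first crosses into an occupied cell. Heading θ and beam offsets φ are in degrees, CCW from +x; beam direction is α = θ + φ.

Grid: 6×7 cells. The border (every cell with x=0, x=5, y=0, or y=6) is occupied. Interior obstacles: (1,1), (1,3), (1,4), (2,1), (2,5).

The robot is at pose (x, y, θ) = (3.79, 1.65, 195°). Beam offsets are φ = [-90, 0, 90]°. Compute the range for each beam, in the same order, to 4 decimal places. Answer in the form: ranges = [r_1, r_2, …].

ranges = [3.4682, 0.8179, 0.6729]

beam 1: φ=-90°, α=105°
  d=(-0.2588,0.9659)  start (3,1)  tX=3.0523 tY=0.3623  stride 1/|dx|=3.8637 1/|dy|=1.0353
    cross y-line → (3,2), t=0.3623
    cross y-line → (3,3), t=1.3976
    cross y-line → (3,4), t=2.4329
    cross x-line → (2,4), t=3.0523
    cross y-line → (2,5), t=3.4682 (wall)
  → r_1 = 3.4682
beam 2: φ=0°, α=195°
  d=(-0.9659,-0.2588)  start (3,1)  tX=0.8179 tY=2.5114  stride 1/|dx|=1.0353 1/|dy|=3.8637
    cross x-line → (2,1), t=0.8179 (wall)
  → r_2 = 0.8179
beam 3: φ=90°, α=285°
  d=(0.2588,-0.9659)  start (3,1)  tX=0.8114 tY=0.6729  stride 1/|dx|=3.8637 1/|dy|=1.0353
    cross y-line → (3,0), t=0.6729 (wall)
  → r_3 = 0.6729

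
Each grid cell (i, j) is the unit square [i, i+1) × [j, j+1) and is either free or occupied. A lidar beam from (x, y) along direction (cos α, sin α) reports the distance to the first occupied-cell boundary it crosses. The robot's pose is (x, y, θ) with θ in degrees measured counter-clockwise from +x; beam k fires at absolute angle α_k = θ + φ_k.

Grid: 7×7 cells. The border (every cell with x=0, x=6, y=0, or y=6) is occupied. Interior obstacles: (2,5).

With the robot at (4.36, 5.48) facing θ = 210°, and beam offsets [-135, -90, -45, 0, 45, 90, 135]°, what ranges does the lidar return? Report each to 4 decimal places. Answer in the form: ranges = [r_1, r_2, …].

ranges = [0.5383, 0.6004, 1.4080, 3.8798, 4.6380, 3.2800, 1.6979]

beam 1: φ=-135°, α=75°
  direction (0.2588, 0.9659); cell (4,5); t to first gridline: x 2.4728, y 0.5383 (then +3.8637 / +1.0353)
    (4,6) via y @ 0.5383  # hit
  → r_1 = 0.5383
beam 2: φ=-90°, α=120°
  direction (-0.5000, 0.8660); cell (4,5); t to first gridline: x 0.7200, y 0.6004 (then +2.0000 / +1.1547)
    (4,6) via y @ 0.6004  # hit
  → r_2 = 0.6004
beam 3: φ=-45°, α=165°
  direction (-0.9659, 0.2588); cell (4,5); t to first gridline: x 0.3727, y 2.0091 (then +1.0353 / +3.8637)
    (3,5) via x @ 0.3727
    (2,5) via x @ 1.4080  # hit
  → r_3 = 1.4080
beam 4: φ=0°, α=210°
  direction (-0.8660, -0.5000); cell (4,5); t to first gridline: x 0.4157, y 0.9600 (then +1.1547 / +2.0000)
    (3,5) via x @ 0.4157
    (3,4) via y @ 0.9600
    (2,4) via x @ 1.5704
    (1,4) via x @ 2.7251
    (1,3) via y @ 2.9600
    (0,3) via x @ 3.8798  # hit
  → r_4 = 3.8798
beam 5: φ=45°, α=255°
  direction (-0.2588, -0.9659); cell (4,5); t to first gridline: x 1.3909, y 0.4969 (then +3.8637 / +1.0353)
    (4,4) via y @ 0.4969
    (3,4) via x @ 1.3909
    (3,3) via y @ 1.5322
    (3,2) via y @ 2.5675
    (3,1) via y @ 3.6028
    (3,0) via y @ 4.6380  # hit
  → r_5 = 4.6380
beam 6: φ=90°, α=300°
  direction (0.5000, -0.8660); cell (4,5); t to first gridline: x 1.2800, y 0.5543 (then +2.0000 / +1.1547)
    (4,4) via y @ 0.5543
    (5,4) via x @ 1.2800
    (5,3) via y @ 1.7090
    (5,2) via y @ 2.8637
    (6,2) via x @ 3.2800  # hit
  → r_6 = 3.2800
beam 7: φ=135°, α=345°
  direction (0.9659, -0.2588); cell (4,5); t to first gridline: x 0.6626, y 1.8546 (then +1.0353 / +3.8637)
    (5,5) via x @ 0.6626
    (6,5) via x @ 1.6979  # hit
  → r_7 = 1.6979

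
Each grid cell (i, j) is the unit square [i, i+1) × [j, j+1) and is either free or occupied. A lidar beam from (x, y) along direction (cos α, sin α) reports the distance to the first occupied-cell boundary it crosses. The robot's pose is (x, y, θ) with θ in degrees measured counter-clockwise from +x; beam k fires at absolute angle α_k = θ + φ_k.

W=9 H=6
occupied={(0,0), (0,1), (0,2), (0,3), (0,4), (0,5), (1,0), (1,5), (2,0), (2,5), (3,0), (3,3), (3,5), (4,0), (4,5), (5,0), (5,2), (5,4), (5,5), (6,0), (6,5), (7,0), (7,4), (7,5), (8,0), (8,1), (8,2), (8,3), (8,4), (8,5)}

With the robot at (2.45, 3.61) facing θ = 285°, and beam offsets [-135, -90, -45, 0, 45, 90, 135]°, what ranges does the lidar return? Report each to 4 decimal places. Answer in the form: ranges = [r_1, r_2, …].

ranges = [1.6743, 1.5012, 2.9000, 2.7021, 0.6351, 0.5694, 1.6050]

beam 1: φ=-135°, α=150°
  d=(-0.8660,0.5000)  start (2,3)  tX=0.5196 tY=0.7800  stride 1/|dx|=1.1547 1/|dy|=2.0000
    cross x-line → (1,3), t=0.5196
    cross y-line → (1,4), t=0.7800
    cross x-line → (0,4), t=1.6743 (wall)
  → r_1 = 1.6743
beam 2: φ=-90°, α=195°
  d=(-0.9659,-0.2588)  start (2,3)  tX=0.4659 tY=2.3569  stride 1/|dx|=1.0353 1/|dy|=3.8637
    cross x-line → (1,3), t=0.4659
    cross x-line → (0,3), t=1.5012 (wall)
  → r_2 = 1.5012
beam 3: φ=-45°, α=240°
  d=(-0.5000,-0.8660)  start (2,3)  tX=0.9000 tY=0.7044  stride 1/|dx|=2.0000 1/|dy|=1.1547
    cross y-line → (2,2), t=0.7044
    cross x-line → (1,2), t=0.9000
    cross y-line → (1,1), t=1.8591
    cross x-line → (0,1), t=2.9000 (wall)
  → r_3 = 2.9000
beam 4: φ=0°, α=285°
  d=(0.2588,-0.9659)  start (2,3)  tX=2.1250 tY=0.6315  stride 1/|dx|=3.8637 1/|dy|=1.0353
    cross y-line → (2,2), t=0.6315
    cross y-line → (2,1), t=1.6668
    cross x-line → (3,1), t=2.1250
    cross y-line → (3,0), t=2.7021 (wall)
  → r_4 = 2.7021
beam 5: φ=45°, α=330°
  d=(0.8660,-0.5000)  start (2,3)  tX=0.6351 tY=1.2200  stride 1/|dx|=1.1547 1/|dy|=2.0000
    cross x-line → (3,3), t=0.6351 (wall)
  → r_5 = 0.6351
beam 6: φ=90°, α=15°
  d=(0.9659,0.2588)  start (2,3)  tX=0.5694 tY=1.5068  stride 1/|dx|=1.0353 1/|dy|=3.8637
    cross x-line → (3,3), t=0.5694 (wall)
  → r_6 = 0.5694
beam 7: φ=135°, α=60°
  d=(0.5000,0.8660)  start (2,3)  tX=1.1000 tY=0.4503  stride 1/|dx|=2.0000 1/|dy|=1.1547
    cross y-line → (2,4), t=0.4503
    cross x-line → (3,4), t=1.1000
    cross y-line → (3,5), t=1.6050 (wall)
  → r_7 = 1.6050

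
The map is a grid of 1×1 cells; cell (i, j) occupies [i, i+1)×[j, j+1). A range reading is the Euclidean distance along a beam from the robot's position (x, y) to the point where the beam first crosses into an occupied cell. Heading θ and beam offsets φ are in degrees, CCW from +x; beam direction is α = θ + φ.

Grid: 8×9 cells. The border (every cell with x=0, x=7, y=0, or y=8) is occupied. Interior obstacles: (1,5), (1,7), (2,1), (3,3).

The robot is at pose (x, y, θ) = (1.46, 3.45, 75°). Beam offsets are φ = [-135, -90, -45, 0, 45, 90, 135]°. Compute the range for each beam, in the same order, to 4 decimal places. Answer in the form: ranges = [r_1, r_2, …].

ranges = [1.6743, 1.5943, 6.3970, 1.6047, 0.9200, 0.4762, 0.5312]

beam 1: φ=-135°, α=300°
  d=(0.5000,-0.8660)  start (1,3)  tX=1.0800 tY=0.5196  stride 1/|dx|=2.0000 1/|dy|=1.1547
    cross y-line → (1,2), t=0.5196
    cross x-line → (2,2), t=1.0800
    cross y-line → (2,1), t=1.6743 (wall)
  → r_1 = 1.6743
beam 2: φ=-90°, α=345°
  d=(0.9659,-0.2588)  start (1,3)  tX=0.5590 tY=1.7387  stride 1/|dx|=1.0353 1/|dy|=3.8637
    cross x-line → (2,3), t=0.5590
    cross x-line → (3,3), t=1.5943 (wall)
  → r_2 = 1.5943
beam 3: φ=-45°, α=30°
  d=(0.8660,0.5000)  start (1,3)  tX=0.6235 tY=1.1000  stride 1/|dx|=1.1547 1/|dy|=2.0000
    cross x-line → (2,3), t=0.6235
    cross y-line → (2,4), t=1.1000
    cross x-line → (3,4), t=1.7782
    cross x-line → (4,4), t=2.9329
    cross y-line → (4,5), t=3.1000
    cross x-line → (5,5), t=4.0876
    cross y-line → (5,6), t=5.1000
    cross x-line → (6,6), t=5.2423
    cross x-line → (7,6), t=6.3970 (wall)
  → r_3 = 6.3970
beam 4: φ=0°, α=75°
  d=(0.2588,0.9659)  start (1,3)  tX=2.0864 tY=0.5694  stride 1/|dx|=3.8637 1/|dy|=1.0353
    cross y-line → (1,4), t=0.5694
    cross y-line → (1,5), t=1.6047 (wall)
  → r_4 = 1.6047
beam 5: φ=45°, α=120°
  d=(-0.5000,0.8660)  start (1,3)  tX=0.9200 tY=0.6351  stride 1/|dx|=2.0000 1/|dy|=1.1547
    cross y-line → (1,4), t=0.6351
    cross x-line → (0,4), t=0.9200 (wall)
  → r_5 = 0.9200
beam 6: φ=90°, α=165°
  d=(-0.9659,0.2588)  start (1,3)  tX=0.4762 tY=2.1250  stride 1/|dx|=1.0353 1/|dy|=3.8637
    cross x-line → (0,3), t=0.4762 (wall)
  → r_6 = 0.4762
beam 7: φ=135°, α=210°
  d=(-0.8660,-0.5000)  start (1,3)  tX=0.5312 tY=0.9000  stride 1/|dx|=1.1547 1/|dy|=2.0000
    cross x-line → (0,3), t=0.5312 (wall)
  → r_7 = 0.5312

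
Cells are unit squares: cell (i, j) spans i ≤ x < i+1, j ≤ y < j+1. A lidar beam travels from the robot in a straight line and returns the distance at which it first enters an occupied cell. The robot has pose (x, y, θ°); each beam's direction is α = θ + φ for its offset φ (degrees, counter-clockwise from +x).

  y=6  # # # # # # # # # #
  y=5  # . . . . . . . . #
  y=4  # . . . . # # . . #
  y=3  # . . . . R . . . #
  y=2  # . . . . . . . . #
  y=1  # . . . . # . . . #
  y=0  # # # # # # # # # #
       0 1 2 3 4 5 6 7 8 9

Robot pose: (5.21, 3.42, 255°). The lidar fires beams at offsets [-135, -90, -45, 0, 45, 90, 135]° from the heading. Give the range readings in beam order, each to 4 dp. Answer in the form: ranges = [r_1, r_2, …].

ranges = [2.9791, 4.3585, 4.8400, 2.5054, 2.7944, 3.9237, 1.1600]

beam 1: φ=-135°, α=120°
  direction (-0.5000, 0.8660); cell (5,3); t to first gridline: x 0.4200, y 0.6697 (then +2.0000 / +1.1547)
    (4,3) via x @ 0.4200
    (4,4) via y @ 0.6697
    (4,5) via y @ 1.8244
    (3,5) via x @ 2.4200
    (3,6) via y @ 2.9791  # hit
  → r_1 = 2.9791
beam 2: φ=-90°, α=165°
  direction (-0.9659, 0.2588); cell (5,3); t to first gridline: x 0.2174, y 2.2409 (then +1.0353 / +3.8637)
    (4,3) via x @ 0.2174
    (3,3) via x @ 1.2527
    (3,4) via y @ 2.2409
    (2,4) via x @ 2.2880
    (1,4) via x @ 3.3232
    (0,4) via x @ 4.3585  # hit
  → r_2 = 4.3585
beam 3: φ=-45°, α=210°
  direction (-0.8660, -0.5000); cell (5,3); t to first gridline: x 0.2425, y 0.8400 (then +1.1547 / +2.0000)
    (4,3) via x @ 0.2425
    (4,2) via y @ 0.8400
    (3,2) via x @ 1.3972
    (2,2) via x @ 2.5519
    (2,1) via y @ 2.8400
    (1,1) via x @ 3.7066
    (1,0) via y @ 4.8400  # hit
  → r_3 = 4.8400
beam 4: φ=0°, α=255°
  direction (-0.2588, -0.9659); cell (5,3); t to first gridline: x 0.8114, y 0.4348 (then +3.8637 / +1.0353)
    (5,2) via y @ 0.4348
    (4,2) via x @ 0.8114
    (4,1) via y @ 1.4701
    (4,0) via y @ 2.5054  # hit
  → r_4 = 2.5054
beam 5: φ=45°, α=300°
  direction (0.5000, -0.8660); cell (5,3); t to first gridline: x 1.5800, y 0.4850 (then +2.0000 / +1.1547)
    (5,2) via y @ 0.4850
    (6,2) via x @ 1.5800
    (6,1) via y @ 1.6397
    (6,0) via y @ 2.7944  # hit
  → r_5 = 2.7944
beam 6: φ=90°, α=345°
  direction (0.9659, -0.2588); cell (5,3); t to first gridline: x 0.8179, y 1.6228 (then +1.0353 / +3.8637)
    (6,3) via x @ 0.8179
    (6,2) via y @ 1.6228
    (7,2) via x @ 1.8531
    (8,2) via x @ 2.8884
    (9,2) via x @ 3.9237  # hit
  → r_6 = 3.9237
beam 7: φ=135°, α=30°
  direction (0.8660, 0.5000); cell (5,3); t to first gridline: x 0.9122, y 1.1600 (then +1.1547 / +2.0000)
    (6,3) via x @ 0.9122
    (6,4) via y @ 1.1600  # hit
  → r_7 = 1.1600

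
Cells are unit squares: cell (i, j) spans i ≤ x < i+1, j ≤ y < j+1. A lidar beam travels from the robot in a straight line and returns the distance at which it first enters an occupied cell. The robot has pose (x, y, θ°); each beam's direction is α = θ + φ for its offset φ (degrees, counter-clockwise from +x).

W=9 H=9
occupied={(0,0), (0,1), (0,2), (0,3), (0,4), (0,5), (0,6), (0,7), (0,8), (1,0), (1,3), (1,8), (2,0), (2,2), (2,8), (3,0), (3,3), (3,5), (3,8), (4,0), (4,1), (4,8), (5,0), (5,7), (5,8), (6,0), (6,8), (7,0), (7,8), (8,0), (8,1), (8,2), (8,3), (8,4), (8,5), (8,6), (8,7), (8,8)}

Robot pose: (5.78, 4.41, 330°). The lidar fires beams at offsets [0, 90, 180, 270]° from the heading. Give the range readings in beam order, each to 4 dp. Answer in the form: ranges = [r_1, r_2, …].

beam 1: φ=0°, α=330°
  direction (0.8660, -0.5000); cell (5,4); t to first gridline: x 0.2540, y 0.8200 (then +1.1547 / +2.0000)
    (6,4) via x @ 0.2540
    (6,3) via y @ 0.8200
    (7,3) via x @ 1.4087
    (8,3) via x @ 2.5634  # hit
  → r_1 = 2.5634
beam 2: φ=90°, α=60°
  direction (0.5000, 0.8660); cell (5,4); t to first gridline: x 0.4400, y 0.6813 (then +2.0000 / +1.1547)
    (6,4) via x @ 0.4400
    (6,5) via y @ 0.6813
    (6,6) via y @ 1.8360
    (7,6) via x @ 2.4400
    (7,7) via y @ 2.9907
    (7,8) via y @ 4.1454  # hit
  → r_2 = 4.1454
beam 3: φ=180°, α=150°
  direction (-0.8660, 0.5000); cell (5,4); t to first gridline: x 0.9007, y 1.1800 (then +1.1547 / +2.0000)
    (4,4) via x @ 0.9007
    (4,5) via y @ 1.1800
    (3,5) via x @ 2.0554  # hit
  → r_3 = 2.0554
beam 4: φ=270°, α=240°
  direction (-0.5000, -0.8660); cell (5,4); t to first gridline: x 1.5600, y 0.4734 (then +2.0000 / +1.1547)
    (5,3) via y @ 0.4734
    (4,3) via x @ 1.5600
    (4,2) via y @ 1.6281
    (4,1) via y @ 2.7828  # hit
  → r_4 = 2.7828

ranges = [2.5634, 4.1454, 2.0554, 2.7828]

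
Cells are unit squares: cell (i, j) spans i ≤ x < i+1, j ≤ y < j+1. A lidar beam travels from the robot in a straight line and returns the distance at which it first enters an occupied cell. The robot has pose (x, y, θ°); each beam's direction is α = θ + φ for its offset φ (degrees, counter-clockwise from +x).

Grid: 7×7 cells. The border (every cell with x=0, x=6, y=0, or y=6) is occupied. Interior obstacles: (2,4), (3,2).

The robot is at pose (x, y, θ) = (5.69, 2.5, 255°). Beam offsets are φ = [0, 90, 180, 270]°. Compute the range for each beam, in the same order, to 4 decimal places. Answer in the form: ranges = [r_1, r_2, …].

ranges = [1.5529, 0.3209, 1.1977, 1.7496]

beam 1: φ=0°, α=255°
  direction (-0.2588, -0.9659); cell (5,2); t to first gridline: x 2.6660, y 0.5176 (then +3.8637 / +1.0353)
    (5,1) via y @ 0.5176
    (5,0) via y @ 1.5529  # hit
  → r_1 = 1.5529
beam 2: φ=90°, α=345°
  direction (0.9659, -0.2588); cell (5,2); t to first gridline: x 0.3209, y 1.9319 (then +1.0353 / +3.8637)
    (6,2) via x @ 0.3209  # hit
  → r_2 = 0.3209
beam 3: φ=180°, α=75°
  direction (0.2588, 0.9659); cell (5,2); t to first gridline: x 1.1977, y 0.5176 (then +3.8637 / +1.0353)
    (5,3) via y @ 0.5176
    (6,3) via x @ 1.1977  # hit
  → r_3 = 1.1977
beam 4: φ=270°, α=165°
  direction (-0.9659, 0.2588); cell (5,2); t to first gridline: x 0.7143, y 1.9319 (then +1.0353 / +3.8637)
    (4,2) via x @ 0.7143
    (3,2) via x @ 1.7496  # hit
  → r_4 = 1.7496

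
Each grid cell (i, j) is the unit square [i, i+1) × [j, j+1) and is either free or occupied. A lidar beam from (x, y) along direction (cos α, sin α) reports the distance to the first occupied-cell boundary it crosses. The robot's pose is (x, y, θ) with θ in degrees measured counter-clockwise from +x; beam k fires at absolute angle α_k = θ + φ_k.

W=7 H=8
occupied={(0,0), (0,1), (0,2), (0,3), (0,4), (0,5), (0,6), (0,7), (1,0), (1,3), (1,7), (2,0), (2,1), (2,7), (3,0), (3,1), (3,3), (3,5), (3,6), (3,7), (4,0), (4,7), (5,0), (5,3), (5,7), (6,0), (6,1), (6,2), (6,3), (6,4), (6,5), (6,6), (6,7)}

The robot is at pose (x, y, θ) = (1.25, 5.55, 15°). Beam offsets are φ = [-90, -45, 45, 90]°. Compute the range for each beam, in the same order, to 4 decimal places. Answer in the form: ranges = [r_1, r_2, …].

ranges = [1.6047, 3.1000, 1.6743, 0.9659]

beam 1: φ=-90°, α=285°
  direction (0.2588, -0.9659); cell (1,5); t to first gridline: x 2.8978, y 0.5694 (then +3.8637 / +1.0353)
    (1,4) via y @ 0.5694
    (1,3) via y @ 1.6047  # hit
  → r_1 = 1.6047
beam 2: φ=-45°, α=330°
  direction (0.8660, -0.5000); cell (1,5); t to first gridline: x 0.8660, y 1.1000 (then +1.1547 / +2.0000)
    (2,5) via x @ 0.8660
    (2,4) via y @ 1.1000
    (3,4) via x @ 2.0207
    (3,3) via y @ 3.1000  # hit
  → r_2 = 3.1000
beam 3: φ=45°, α=60°
  direction (0.5000, 0.8660); cell (1,5); t to first gridline: x 1.5000, y 0.5196 (then +2.0000 / +1.1547)
    (1,6) via y @ 0.5196
    (2,6) via x @ 1.5000
    (2,7) via y @ 1.6743  # hit
  → r_3 = 1.6743
beam 4: φ=90°, α=105°
  direction (-0.2588, 0.9659); cell (1,5); t to first gridline: x 0.9659, y 0.4659 (then +3.8637 / +1.0353)
    (1,6) via y @ 0.4659
    (0,6) via x @ 0.9659  # hit
  → r_4 = 0.9659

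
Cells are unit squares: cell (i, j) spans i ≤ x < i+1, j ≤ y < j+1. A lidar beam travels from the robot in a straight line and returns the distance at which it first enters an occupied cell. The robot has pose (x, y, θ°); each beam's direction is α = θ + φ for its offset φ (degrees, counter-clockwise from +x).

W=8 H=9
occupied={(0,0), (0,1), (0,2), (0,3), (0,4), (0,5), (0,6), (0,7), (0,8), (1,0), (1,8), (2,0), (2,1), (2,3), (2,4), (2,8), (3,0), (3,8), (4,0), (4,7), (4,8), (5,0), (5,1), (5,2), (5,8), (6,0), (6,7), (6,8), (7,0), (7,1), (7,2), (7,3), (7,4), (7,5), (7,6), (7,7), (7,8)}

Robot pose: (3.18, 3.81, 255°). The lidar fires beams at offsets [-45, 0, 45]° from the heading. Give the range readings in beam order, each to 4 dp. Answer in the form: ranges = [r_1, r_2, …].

beam 1: φ=-45°, α=210°
  dir = (cos 210°, sin 210°) = (-0.8660, -0.5000); from cell (3,3)
  next x-line at t=0.2078, next y-line at t=1.6200; Δt_x=1.1547, Δt_y=2.0000
    x: enter (2,3) at t=0.2078 ← occupied
  → r_1 = 0.2078
beam 2: φ=0°, α=255°
  dir = (cos 255°, sin 255°) = (-0.2588, -0.9659); from cell (3,3)
  next x-line at t=0.6955, next y-line at t=0.8386; Δt_x=3.8637, Δt_y=1.0353
    x: enter (2,3) at t=0.6955 ← occupied
  → r_2 = 0.6955
beam 3: φ=45°, α=300°
  dir = (cos 300°, sin 300°) = (0.5000, -0.8660); from cell (3,3)
  next x-line at t=1.6400, next y-line at t=0.9353; Δt_x=2.0000, Δt_y=1.1547
    y: enter (3,2) at t=0.9353
    x: enter (4,2) at t=1.6400
    y: enter (4,1) at t=2.0900
    y: enter (4,0) at t=3.2447 ← occupied
  → r_3 = 3.2447

ranges = [0.2078, 0.6955, 3.2447]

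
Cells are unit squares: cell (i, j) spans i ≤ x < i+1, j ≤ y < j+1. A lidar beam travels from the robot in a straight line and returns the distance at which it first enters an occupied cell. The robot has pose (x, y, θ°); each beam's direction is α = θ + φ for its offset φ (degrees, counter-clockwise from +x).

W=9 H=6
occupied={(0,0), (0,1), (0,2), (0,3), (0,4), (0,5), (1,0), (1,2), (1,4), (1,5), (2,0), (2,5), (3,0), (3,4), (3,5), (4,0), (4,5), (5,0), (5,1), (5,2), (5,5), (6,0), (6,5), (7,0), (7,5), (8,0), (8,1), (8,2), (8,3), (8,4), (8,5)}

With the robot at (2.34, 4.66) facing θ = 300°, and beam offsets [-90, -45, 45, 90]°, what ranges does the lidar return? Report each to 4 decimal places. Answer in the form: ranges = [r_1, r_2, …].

ranges = [0.3926, 1.7186, 0.6833, 0.6800]

beam 1: φ=-90°, α=210°
  dir = (cos 210°, sin 210°) = (-0.8660, -0.5000); from cell (2,4)
  next x-line at t=0.3926, next y-line at t=1.3200; Δt_x=1.1547, Δt_y=2.0000
    x: enter (1,4) at t=0.3926 ← occupied
  → r_1 = 0.3926
beam 2: φ=-45°, α=255°
  dir = (cos 255°, sin 255°) = (-0.2588, -0.9659); from cell (2,4)
  next x-line at t=1.3137, next y-line at t=0.6833; Δt_x=3.8637, Δt_y=1.0353
    y: enter (2,3) at t=0.6833
    x: enter (1,3) at t=1.3137
    y: enter (1,2) at t=1.7186 ← occupied
  → r_2 = 1.7186
beam 3: φ=45°, α=345°
  dir = (cos 345°, sin 345°) = (0.9659, -0.2588); from cell (2,4)
  next x-line at t=0.6833, next y-line at t=2.5500; Δt_x=1.0353, Δt_y=3.8637
    x: enter (3,4) at t=0.6833 ← occupied
  → r_3 = 0.6833
beam 4: φ=90°, α=30°
  dir = (cos 30°, sin 30°) = (0.8660, 0.5000); from cell (2,4)
  next x-line at t=0.7621, next y-line at t=0.6800; Δt_x=1.1547, Δt_y=2.0000
    y: enter (2,5) at t=0.6800 ← occupied
  → r_4 = 0.6800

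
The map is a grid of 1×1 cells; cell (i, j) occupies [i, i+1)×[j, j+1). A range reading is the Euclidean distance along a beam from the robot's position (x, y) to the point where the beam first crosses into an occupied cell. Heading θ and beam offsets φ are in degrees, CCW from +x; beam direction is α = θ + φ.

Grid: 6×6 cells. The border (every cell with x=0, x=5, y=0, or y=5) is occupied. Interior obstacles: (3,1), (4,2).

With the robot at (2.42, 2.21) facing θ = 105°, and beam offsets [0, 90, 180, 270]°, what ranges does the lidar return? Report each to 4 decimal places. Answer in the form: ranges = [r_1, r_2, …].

beam 1: φ=0°, α=105°
  cosα=-0.2588 sinα=0.9659 | (2,2) | tMaxX 1.6228 tMaxY 0.8179 | tΔX 3.8637 tΔY 1.0353
    t=0.8179 [y] (2,3)
    t=1.6228 [x] (1,3)
    t=1.8531 [y] (1,4)
    t=2.8884 [y] (1,5) — stop
  → r_1 = 2.8884
beam 2: φ=90°, α=195°
  cosα=-0.9659 sinα=-0.2588 | (2,2) | tMaxX 0.4348 tMaxY 0.8114 | tΔX 1.0353 tΔY 3.8637
    t=0.4348 [x] (1,2)
    t=0.8114 [y] (1,1)
    t=1.4701 [x] (0,1) — stop
  → r_2 = 1.4701
beam 3: φ=180°, α=285°
  cosα=0.2588 sinα=-0.9659 | (2,2) | tMaxX 2.2409 tMaxY 0.2174 | tΔX 3.8637 tΔY 1.0353
    t=0.2174 [y] (2,1)
    t=1.2527 [y] (2,0) — stop
  → r_3 = 1.2527
beam 4: φ=270°, α=15°
  cosα=0.9659 sinα=0.2588 | (2,2) | tMaxX 0.6005 tMaxY 3.0523 | tΔX 1.0353 tΔY 3.8637
    t=0.6005 [x] (3,2)
    t=1.6357 [x] (4,2) — stop
  → r_4 = 1.6357

ranges = [2.8884, 1.4701, 1.2527, 1.6357]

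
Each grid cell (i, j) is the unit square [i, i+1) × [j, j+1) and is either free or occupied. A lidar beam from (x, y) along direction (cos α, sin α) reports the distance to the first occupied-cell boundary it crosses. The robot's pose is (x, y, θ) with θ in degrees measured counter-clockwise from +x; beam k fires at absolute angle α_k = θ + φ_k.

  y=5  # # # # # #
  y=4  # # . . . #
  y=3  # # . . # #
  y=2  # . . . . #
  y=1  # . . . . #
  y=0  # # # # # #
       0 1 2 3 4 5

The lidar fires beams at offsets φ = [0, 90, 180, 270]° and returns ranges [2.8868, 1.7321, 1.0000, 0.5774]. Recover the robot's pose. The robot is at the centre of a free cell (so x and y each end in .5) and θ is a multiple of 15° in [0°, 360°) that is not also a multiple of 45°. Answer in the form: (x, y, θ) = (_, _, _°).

(x, y, θ) = (2.5, 1.5, 30°)

Candidates: 13 free-cell centres × 16 headings = 208 poses. Raycast each; keep the one whose scan matches to 4 dp.
  (2.5, 4.5, 60°): beam 1 = 0.5774 ≠ 2.8868 ✗
  (1.5, 2.5, 120°): beam 1 = 0.5774 ≠ 2.8868 ✗
  (4.5, 1.5, 285°): beam 1 = 0.5176 ≠ 2.8868 ✗
  (1.5, 2.5, 240°): beam 1 = 1.0000 ≠ 2.8868 ✗
  (2.5, 2.5, 210°): beam 1 = 1.7321 ≠ 2.8868 ✗
  …
  (2.5, 1.5, 30°): r_1=2.8868, r_2=1.7321, r_3=1.0000, r_4=0.5774 — all match ✓
Unique over the lattice → pose = (2.5, 1.5, 30°).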